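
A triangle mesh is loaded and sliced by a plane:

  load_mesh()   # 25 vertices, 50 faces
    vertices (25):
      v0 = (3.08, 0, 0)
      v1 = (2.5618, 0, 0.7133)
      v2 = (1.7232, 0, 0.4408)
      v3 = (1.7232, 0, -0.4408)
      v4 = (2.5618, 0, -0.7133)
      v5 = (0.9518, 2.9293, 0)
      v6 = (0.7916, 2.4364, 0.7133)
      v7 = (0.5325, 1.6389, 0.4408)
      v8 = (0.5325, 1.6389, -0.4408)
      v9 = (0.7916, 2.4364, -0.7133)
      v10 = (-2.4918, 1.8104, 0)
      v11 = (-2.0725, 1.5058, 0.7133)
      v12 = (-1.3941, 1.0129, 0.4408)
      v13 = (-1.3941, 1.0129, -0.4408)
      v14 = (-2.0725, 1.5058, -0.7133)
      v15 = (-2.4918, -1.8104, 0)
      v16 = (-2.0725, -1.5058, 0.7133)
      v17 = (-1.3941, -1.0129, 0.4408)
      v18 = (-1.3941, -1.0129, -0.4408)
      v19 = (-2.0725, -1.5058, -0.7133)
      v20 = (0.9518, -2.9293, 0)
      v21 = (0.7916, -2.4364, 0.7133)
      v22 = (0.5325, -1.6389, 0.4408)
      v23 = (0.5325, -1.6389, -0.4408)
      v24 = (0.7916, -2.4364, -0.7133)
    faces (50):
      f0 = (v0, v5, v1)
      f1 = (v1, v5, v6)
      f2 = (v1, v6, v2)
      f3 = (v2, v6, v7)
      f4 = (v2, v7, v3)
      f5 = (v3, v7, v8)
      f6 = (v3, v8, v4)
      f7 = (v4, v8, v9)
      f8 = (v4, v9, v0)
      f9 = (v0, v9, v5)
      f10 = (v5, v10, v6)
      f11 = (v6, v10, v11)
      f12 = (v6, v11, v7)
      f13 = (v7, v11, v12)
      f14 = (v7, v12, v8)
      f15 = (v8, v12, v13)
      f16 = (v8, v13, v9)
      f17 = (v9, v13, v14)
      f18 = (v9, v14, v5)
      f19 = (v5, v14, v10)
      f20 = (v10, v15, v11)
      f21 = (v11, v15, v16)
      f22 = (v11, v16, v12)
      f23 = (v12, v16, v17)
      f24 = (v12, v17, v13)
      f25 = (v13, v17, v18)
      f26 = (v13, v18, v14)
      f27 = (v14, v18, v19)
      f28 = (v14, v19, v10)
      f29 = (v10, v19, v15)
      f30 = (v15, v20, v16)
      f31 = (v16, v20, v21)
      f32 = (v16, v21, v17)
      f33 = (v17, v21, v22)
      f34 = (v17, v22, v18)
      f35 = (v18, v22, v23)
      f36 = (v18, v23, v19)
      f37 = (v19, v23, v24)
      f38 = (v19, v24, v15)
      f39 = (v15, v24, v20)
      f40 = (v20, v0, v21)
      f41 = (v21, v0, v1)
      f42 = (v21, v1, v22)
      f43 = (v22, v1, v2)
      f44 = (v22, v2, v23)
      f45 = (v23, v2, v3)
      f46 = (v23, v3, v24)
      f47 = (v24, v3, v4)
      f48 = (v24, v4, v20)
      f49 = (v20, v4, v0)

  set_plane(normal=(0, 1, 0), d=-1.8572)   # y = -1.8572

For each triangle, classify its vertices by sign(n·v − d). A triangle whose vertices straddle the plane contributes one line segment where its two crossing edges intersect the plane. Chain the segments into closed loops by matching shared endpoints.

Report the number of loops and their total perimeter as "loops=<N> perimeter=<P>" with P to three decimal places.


loops=1 perimeter=9.323

Straddling triangles (14 of 50):
  (v15,v20,v16) [+-+] → (-2.34777, -1.8572, 0)–(-1.32593, -1.8572, 0.537217)  len=1.1544
  (v16,v20,v21) [+--] → (-1.32593, -1.8572, 0.537217)–(-0.990999, -1.8572, 0.7133)  len=0.3784
  (v16,v21,v17) [+-+] → (-0.990999, -1.8572, 0.7133)–(-0.0977273, -1.8572, 0.602424)  len=0.9001
  (v17,v21,v22) [+-+] → (-0.0977273, -1.8572, 0.602424)–(0.603424, -1.8572, 0.515392)  len=0.7065
  (v19,v23,v24) [++-] → (0.603424, -1.8572, -0.515392)–(-0.990999, -1.8572, -0.7133)  len=1.6067
  (v19,v24,v15) [+-+] → (-0.990999, -1.8572, -0.7133)–(-2.24633, -1.8572, -0.0533266)  len=1.4182
  (v15,v24,v20) [+--] → (-2.24633, -1.8572, -0.0533266)–(-2.34777, -1.8572, 0)  len=0.1146
  (v20,v0,v21) [-+-] → (1.7307, -1.8572, 0)–(1.33562, -1.8572, 0.543729)  len=0.6721
  (v21,v0,v1) [-++] → (1.33562, -1.8572, 0.543729)–(1.21243, -1.8572, 0.7133)  len=0.2096
  (v21,v1,v22) [-++] → (1.21243, -1.8572, 0.7133)–(0.603424, -1.8572, 0.515392)  len=0.6404
  (v23,v3,v24) [++-] → (1.01307, -1.8572, -0.648519)–(0.603424, -1.8572, -0.515392)  len=0.4307
  (v24,v3,v4) [-++] → (1.01307, -1.8572, -0.648519)–(1.21243, -1.8572, -0.7133)  len=0.2096
  (v24,v4,v20) [-+-] → (1.21243, -1.8572, -0.7133)–(1.54105, -1.8572, -0.261062)  len=0.5590
  (v20,v4,v0) [-++] → (1.54105, -1.8572, -0.261062)–(1.7307, -1.8572, 0)  len=0.3227

Chained into 1 loop(s):
  loop 1: 14 segments, perimeter = 9.3231
Total perimeter = 9.323


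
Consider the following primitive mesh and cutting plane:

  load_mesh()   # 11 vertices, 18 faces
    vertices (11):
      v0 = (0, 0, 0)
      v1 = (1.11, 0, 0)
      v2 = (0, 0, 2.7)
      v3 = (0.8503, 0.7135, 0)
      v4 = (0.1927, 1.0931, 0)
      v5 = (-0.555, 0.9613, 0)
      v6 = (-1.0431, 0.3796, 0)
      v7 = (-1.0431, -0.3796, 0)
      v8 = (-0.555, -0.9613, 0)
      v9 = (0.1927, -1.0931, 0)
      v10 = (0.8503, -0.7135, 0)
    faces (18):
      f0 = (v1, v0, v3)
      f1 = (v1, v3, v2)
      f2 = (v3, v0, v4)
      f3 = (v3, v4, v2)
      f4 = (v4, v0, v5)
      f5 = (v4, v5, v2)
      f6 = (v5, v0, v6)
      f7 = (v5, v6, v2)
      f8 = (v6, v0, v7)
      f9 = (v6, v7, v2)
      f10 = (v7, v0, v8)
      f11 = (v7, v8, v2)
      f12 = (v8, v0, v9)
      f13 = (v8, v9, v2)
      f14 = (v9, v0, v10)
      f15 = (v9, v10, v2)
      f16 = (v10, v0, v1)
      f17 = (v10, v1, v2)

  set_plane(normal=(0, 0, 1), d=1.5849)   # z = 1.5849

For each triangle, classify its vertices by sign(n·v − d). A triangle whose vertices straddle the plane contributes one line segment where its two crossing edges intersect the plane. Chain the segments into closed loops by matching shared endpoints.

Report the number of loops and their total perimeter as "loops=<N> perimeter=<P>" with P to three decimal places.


loops=1 perimeter=2.822

Straddling triangles (9 of 18):
  (v1,v3,v2) [--+] → (0.351174, 0.294676, 1.5849)–(0.45843, 0, 1.5849)  len=0.3136
  (v3,v4,v2) [--+] → (0.0795851, 0.45145, 1.5849)–(0.351174, 0.294676, 1.5849)  len=0.3136
  (v4,v5,v2) [--+] → (-0.229215, 0.397017, 1.5849)–(0.0795851, 0.45145, 1.5849)  len=0.3136
  (v5,v6,v2) [--+] → (-0.4308, 0.156775, 1.5849)–(-0.229215, 0.397017, 1.5849)  len=0.3136
  (v6,v7,v2) [--+] → (-0.4308, -0.156775, 1.5849)–(-0.4308, 0.156775, 1.5849)  len=0.3135
  (v7,v8,v2) [--+] → (-0.229215, -0.397017, 1.5849)–(-0.4308, -0.156775, 1.5849)  len=0.3136
  (v8,v9,v2) [--+] → (0.0795851, -0.45145, 1.5849)–(-0.229215, -0.397017, 1.5849)  len=0.3136
  (v9,v10,v2) [--+] → (0.351174, -0.294676, 1.5849)–(0.0795851, -0.45145, 1.5849)  len=0.3136
  (v10,v1,v2) [--+] → (0.45843, 0, 1.5849)–(0.351174, -0.294676, 1.5849)  len=0.3136

Chained into 1 loop(s):
  loop 1: 9 segments, perimeter = 2.8223
Total perimeter = 2.822


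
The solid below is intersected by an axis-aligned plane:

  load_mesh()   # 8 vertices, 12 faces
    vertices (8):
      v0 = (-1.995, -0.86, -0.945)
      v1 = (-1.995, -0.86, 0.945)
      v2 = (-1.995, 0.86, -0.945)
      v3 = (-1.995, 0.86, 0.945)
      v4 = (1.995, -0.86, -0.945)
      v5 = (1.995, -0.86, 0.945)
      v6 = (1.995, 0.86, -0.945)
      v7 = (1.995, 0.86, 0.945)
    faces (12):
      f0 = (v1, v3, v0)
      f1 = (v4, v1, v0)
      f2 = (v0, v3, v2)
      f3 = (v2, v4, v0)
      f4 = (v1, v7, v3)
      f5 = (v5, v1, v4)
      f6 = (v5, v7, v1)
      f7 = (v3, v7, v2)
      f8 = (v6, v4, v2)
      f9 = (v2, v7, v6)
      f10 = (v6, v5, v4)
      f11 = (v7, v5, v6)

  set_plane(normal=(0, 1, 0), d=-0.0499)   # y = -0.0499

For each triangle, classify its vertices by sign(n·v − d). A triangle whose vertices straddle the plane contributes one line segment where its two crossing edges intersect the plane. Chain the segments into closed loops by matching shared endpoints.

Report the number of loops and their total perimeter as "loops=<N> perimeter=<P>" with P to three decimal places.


Straddling triangles (8 of 12):
  (v1,v3,v0) [-+-] → (-1.995, -0.0499, 0.945)–(-1.995, -0.0499, -0.054832)  len=0.9998
  (v0,v3,v2) [-++] → (-1.995, -0.0499, -0.054832)–(-1.995, -0.0499, -0.945)  len=0.8902
  (v2,v4,v0) [+--] → (0.115756, -0.0499, -0.945)–(-1.995, -0.0499, -0.945)  len=2.1108
  (v1,v7,v3) [-++] → (-0.115756, -0.0499, 0.945)–(-1.995, -0.0499, 0.945)  len=1.8792
  (v5,v7,v1) [-+-] → (1.995, -0.0499, 0.945)–(-0.115756, -0.0499, 0.945)  len=2.1108
  (v6,v4,v2) [+-+] → (1.995, -0.0499, -0.945)–(0.115756, -0.0499, -0.945)  len=1.8792
  (v6,v5,v4) [+--] → (1.995, -0.0499, 0.054832)–(1.995, -0.0499, -0.945)  len=0.9998
  (v7,v5,v6) [+-+] → (1.995, -0.0499, 0.945)–(1.995, -0.0499, 0.054832)  len=0.8902

Chained into 1 loop(s):
  loop 1: 8 segments, perimeter = 11.7600
Total perimeter = 11.760

loops=1 perimeter=11.760


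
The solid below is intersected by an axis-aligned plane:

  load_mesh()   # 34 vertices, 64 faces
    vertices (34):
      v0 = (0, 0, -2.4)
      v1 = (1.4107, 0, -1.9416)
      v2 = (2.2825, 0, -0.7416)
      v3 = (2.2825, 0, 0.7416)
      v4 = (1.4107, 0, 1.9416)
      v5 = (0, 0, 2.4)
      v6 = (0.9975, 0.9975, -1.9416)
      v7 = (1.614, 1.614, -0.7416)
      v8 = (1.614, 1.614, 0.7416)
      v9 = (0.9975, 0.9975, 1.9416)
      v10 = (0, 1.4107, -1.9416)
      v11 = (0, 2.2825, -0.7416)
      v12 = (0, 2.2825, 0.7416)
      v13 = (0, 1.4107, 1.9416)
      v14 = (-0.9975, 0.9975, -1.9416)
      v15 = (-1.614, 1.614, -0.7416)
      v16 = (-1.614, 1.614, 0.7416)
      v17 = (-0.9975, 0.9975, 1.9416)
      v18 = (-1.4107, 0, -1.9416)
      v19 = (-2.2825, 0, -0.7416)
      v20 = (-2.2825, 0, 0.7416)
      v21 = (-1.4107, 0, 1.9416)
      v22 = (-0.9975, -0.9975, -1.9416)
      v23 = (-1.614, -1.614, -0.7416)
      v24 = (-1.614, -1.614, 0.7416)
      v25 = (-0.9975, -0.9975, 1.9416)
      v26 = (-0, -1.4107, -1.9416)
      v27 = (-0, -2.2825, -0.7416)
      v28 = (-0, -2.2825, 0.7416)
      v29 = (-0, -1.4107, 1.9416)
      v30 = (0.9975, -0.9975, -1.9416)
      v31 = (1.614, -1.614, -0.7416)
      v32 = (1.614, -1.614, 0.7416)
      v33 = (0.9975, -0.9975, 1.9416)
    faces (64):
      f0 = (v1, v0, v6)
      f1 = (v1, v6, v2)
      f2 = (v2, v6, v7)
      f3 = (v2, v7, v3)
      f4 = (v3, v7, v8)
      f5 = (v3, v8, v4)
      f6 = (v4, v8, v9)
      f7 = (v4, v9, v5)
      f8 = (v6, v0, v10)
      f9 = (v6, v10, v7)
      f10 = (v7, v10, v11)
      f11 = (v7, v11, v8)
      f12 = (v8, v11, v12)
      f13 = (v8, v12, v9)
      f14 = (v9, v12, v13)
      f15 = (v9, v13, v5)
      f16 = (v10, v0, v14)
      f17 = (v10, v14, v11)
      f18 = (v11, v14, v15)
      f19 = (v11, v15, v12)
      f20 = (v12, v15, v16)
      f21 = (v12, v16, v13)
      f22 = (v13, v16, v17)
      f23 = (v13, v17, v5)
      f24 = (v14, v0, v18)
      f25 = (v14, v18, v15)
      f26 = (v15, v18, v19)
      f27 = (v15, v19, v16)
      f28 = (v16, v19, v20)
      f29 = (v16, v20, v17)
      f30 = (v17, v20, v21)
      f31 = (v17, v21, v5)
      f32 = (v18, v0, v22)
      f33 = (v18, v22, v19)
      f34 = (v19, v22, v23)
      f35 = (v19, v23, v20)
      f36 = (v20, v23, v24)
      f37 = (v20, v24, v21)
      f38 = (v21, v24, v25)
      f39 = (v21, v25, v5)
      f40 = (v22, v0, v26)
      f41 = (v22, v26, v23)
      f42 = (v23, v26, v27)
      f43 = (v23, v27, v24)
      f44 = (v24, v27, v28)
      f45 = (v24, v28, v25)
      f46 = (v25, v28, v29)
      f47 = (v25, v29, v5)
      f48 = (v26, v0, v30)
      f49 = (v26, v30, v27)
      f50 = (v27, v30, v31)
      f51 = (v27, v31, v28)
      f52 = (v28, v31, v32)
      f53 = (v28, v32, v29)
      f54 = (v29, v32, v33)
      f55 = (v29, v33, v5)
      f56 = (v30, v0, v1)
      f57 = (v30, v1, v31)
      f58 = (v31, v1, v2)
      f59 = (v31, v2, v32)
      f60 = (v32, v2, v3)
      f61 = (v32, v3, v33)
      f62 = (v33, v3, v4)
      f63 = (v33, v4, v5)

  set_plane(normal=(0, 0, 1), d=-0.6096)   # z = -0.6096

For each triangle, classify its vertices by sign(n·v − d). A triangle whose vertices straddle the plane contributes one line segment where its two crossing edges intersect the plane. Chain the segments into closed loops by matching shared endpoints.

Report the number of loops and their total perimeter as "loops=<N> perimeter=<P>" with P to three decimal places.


Straddling triangles (16 of 64):
  (v2,v7,v3) [--+] → (1.67349, 1.47036, -0.6096)–(2.2825, 0, -0.6096)  len=1.5915
  (v3,v7,v8) [+-+] → (1.67349, 1.47036, -0.6096)–(1.614, 1.614, -0.6096)  len=0.1555
  (v7,v11,v8) [--+] → (0.143641, 2.22301, -0.6096)–(1.614, 1.614, -0.6096)  len=1.5915
  (v8,v11,v12) [+-+] → (0.143641, 2.22301, -0.6096)–(0, 2.2825, -0.6096)  len=0.1555
  (v11,v15,v12) [--+] → (-1.47036, 1.67349, -0.6096)–(0, 2.2825, -0.6096)  len=1.5915
  (v12,v15,v16) [+-+] → (-1.47036, 1.67349, -0.6096)–(-1.614, 1.614, -0.6096)  len=0.1555
  (v15,v19,v16) [--+] → (-2.22301, 0.143641, -0.6096)–(-1.614, 1.614, -0.6096)  len=1.5915
  (v16,v19,v20) [+-+] → (-2.22301, 0.143641, -0.6096)–(-2.2825, 0, -0.6096)  len=0.1555
  (v19,v23,v20) [--+] → (-1.67349, -1.47036, -0.6096)–(-2.2825, 0, -0.6096)  len=1.5915
  (v20,v23,v24) [+-+] → (-1.67349, -1.47036, -0.6096)–(-1.614, -1.614, -0.6096)  len=0.1555
  (v23,v27,v24) [--+] → (-0.143641, -2.22301, -0.6096)–(-1.614, -1.614, -0.6096)  len=1.5915
  (v24,v27,v28) [+-+] → (-0.143641, -2.22301, -0.6096)–(0, -2.2825, -0.6096)  len=0.1555
  (v27,v31,v28) [--+] → (1.47036, -1.67349, -0.6096)–(0, -2.2825, -0.6096)  len=1.5915
  (v28,v31,v32) [+-+] → (1.47036, -1.67349, -0.6096)–(1.614, -1.614, -0.6096)  len=0.1555
  (v31,v2,v32) [--+] → (2.22301, -0.143641, -0.6096)–(1.614, -1.614, -0.6096)  len=1.5915
  (v32,v2,v3) [+-+] → (2.22301, -0.143641, -0.6096)–(2.2825, 0, -0.6096)  len=0.1555

Chained into 1 loop(s):
  loop 1: 16 segments, perimeter = 13.9757
Total perimeter = 13.976

loops=1 perimeter=13.976


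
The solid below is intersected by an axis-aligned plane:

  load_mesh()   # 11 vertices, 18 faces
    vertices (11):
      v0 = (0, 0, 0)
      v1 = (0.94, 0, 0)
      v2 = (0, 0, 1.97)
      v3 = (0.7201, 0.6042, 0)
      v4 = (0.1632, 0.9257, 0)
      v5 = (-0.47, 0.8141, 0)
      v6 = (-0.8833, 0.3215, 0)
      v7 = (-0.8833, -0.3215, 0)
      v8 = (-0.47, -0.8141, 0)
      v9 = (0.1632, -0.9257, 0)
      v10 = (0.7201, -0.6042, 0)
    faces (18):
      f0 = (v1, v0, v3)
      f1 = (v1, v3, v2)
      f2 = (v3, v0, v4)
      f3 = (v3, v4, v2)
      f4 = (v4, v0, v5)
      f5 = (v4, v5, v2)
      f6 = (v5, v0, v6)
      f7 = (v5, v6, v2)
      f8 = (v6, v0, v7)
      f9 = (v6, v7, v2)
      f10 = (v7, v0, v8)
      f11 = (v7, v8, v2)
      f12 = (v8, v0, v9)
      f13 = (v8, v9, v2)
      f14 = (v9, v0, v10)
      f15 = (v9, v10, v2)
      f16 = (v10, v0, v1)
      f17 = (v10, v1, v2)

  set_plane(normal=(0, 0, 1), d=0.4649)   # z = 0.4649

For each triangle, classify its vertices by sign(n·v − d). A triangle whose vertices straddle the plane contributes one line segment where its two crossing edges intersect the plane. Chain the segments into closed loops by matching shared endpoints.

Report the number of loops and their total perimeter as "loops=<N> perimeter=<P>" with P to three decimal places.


Straddling triangles (9 of 18):
  (v1,v3,v2) [--+] → (0.550164, 0.461615, 0.4649)–(0.71817, 0, 0.4649)  len=0.4912
  (v3,v4,v2) [--+] → (0.124686, 0.707244, 0.4649)–(0.550164, 0.461615, 0.4649)  len=0.4913
  (v4,v5,v2) [--+] → (-0.359085, 0.621981, 0.4649)–(0.124686, 0.707244, 0.4649)  len=0.4912
  (v5,v6,v2) [--+] → (-0.67485, 0.245629, 0.4649)–(-0.359085, 0.621981, 0.4649)  len=0.4913
  (v6,v7,v2) [--+] → (-0.67485, -0.245629, 0.4649)–(-0.67485, 0.245629, 0.4649)  len=0.4913
  (v7,v8,v2) [--+] → (-0.359085, -0.621981, 0.4649)–(-0.67485, -0.245629, 0.4649)  len=0.4913
  (v8,v9,v2) [--+] → (0.124686, -0.707244, 0.4649)–(-0.359085, -0.621981, 0.4649)  len=0.4912
  (v9,v10,v2) [--+] → (0.550164, -0.461615, 0.4649)–(0.124686, -0.707244, 0.4649)  len=0.4913
  (v10,v1,v2) [--+] → (0.71817, 0, 0.4649)–(0.550164, -0.461615, 0.4649)  len=0.4912

Chained into 1 loop(s):
  loop 1: 9 segments, perimeter = 4.4213
Total perimeter = 4.421

loops=1 perimeter=4.421


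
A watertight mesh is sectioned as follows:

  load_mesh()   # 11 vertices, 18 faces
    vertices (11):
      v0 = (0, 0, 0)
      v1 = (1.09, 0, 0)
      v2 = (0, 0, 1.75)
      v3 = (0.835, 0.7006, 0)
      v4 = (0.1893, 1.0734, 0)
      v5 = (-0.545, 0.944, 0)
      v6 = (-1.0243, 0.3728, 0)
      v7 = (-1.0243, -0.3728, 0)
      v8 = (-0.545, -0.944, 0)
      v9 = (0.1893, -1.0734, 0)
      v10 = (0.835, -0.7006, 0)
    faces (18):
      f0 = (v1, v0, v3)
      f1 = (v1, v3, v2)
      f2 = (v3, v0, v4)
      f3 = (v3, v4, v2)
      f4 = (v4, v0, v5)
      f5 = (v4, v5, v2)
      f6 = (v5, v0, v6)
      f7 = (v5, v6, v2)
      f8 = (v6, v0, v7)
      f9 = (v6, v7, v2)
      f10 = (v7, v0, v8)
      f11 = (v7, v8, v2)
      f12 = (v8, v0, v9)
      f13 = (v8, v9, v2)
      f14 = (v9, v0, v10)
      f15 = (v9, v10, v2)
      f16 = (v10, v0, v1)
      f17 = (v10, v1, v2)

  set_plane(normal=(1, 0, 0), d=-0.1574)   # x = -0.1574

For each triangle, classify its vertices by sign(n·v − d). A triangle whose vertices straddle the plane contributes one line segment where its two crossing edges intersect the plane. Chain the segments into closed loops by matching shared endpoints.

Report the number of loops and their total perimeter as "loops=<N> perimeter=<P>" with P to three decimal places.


Straddling triangles (10 of 18):
  (v4,v0,v5) [++-] → (-0.1574, 0.272634, 0)–(-0.1574, 1.0123, 0)  len=0.7397
  (v4,v5,v2) [+-+] → (-0.1574, 1.0123, 0)–(-0.1574, 0.272634, 1.24459)  len=1.4478
  (v5,v0,v6) [-+-] → (-0.1574, 0.272634, 0)–(-0.1574, 0.0572867, 0)  len=0.2153
  (v5,v6,v2) [--+] → (-0.1574, 0.0572867, 1.48108)–(-0.1574, 0.272634, 1.24459)  len=0.3199
  (v6,v0,v7) [-+-] → (-0.1574, 0.0572867, 0)–(-0.1574, -0.0572867, 0)  len=0.1146
  (v6,v7,v2) [--+] → (-0.1574, -0.0572867, 1.48108)–(-0.1574, 0.0572867, 1.48108)  len=0.1146
  (v7,v0,v8) [-+-] → (-0.1574, -0.0572867, 0)–(-0.1574, -0.272634, 0)  len=0.2153
  (v7,v8,v2) [--+] → (-0.1574, -0.272634, 1.24459)–(-0.1574, -0.0572867, 1.48108)  len=0.3199
  (v8,v0,v9) [-++] → (-0.1574, -0.272634, 0)–(-0.1574, -1.0123, 0)  len=0.7397
  (v8,v9,v2) [-++] → (-0.1574, -1.0123, 0)–(-0.1574, -0.272634, 1.24459)  len=1.4478

Chained into 1 loop(s):
  loop 1: 10 segments, perimeter = 5.6745
Total perimeter = 5.674

loops=1 perimeter=5.674


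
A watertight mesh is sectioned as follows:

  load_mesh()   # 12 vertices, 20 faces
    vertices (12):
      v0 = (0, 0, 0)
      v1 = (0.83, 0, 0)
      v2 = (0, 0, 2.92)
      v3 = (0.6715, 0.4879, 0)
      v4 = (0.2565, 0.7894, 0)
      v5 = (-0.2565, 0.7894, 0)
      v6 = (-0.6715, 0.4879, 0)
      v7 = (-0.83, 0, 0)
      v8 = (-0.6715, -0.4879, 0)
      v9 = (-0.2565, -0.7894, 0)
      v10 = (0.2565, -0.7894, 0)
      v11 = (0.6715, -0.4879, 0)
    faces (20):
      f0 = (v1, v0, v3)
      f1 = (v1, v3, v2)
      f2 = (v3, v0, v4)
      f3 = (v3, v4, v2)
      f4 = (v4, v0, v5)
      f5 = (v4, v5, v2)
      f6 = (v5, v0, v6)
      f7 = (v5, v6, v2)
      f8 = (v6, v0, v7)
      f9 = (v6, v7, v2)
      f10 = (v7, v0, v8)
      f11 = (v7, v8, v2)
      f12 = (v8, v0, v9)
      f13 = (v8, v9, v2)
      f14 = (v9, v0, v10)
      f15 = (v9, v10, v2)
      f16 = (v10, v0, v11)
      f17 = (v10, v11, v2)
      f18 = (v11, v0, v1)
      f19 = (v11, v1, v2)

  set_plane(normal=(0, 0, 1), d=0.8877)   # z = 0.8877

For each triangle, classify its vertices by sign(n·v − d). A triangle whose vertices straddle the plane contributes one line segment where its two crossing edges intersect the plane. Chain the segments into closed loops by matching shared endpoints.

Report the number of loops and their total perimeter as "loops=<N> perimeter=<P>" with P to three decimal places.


loops=1 perimeter=3.570

Straddling triangles (10 of 20):
  (v1,v3,v2) [--+] → (0.467359, 0.339575, 0.8877)–(0.577674, 0, 0.8877)  len=0.3570
  (v3,v4,v2) [--+] → (0.178522, 0.549417, 0.8877)–(0.467359, 0.339575, 0.8877)  len=0.3570
  (v4,v5,v2) [--+] → (-0.178522, 0.549417, 0.8877)–(0.178522, 0.549417, 0.8877)  len=0.3570
  (v5,v6,v2) [--+] → (-0.467359, 0.339575, 0.8877)–(-0.178522, 0.549417, 0.8877)  len=0.3570
  (v6,v7,v2) [--+] → (-0.577674, 0, 0.8877)–(-0.467359, 0.339575, 0.8877)  len=0.3570
  (v7,v8,v2) [--+] → (-0.467359, -0.339575, 0.8877)–(-0.577674, 0, 0.8877)  len=0.3570
  (v8,v9,v2) [--+] → (-0.178522, -0.549417, 0.8877)–(-0.467359, -0.339575, 0.8877)  len=0.3570
  (v9,v10,v2) [--+] → (0.178522, -0.549417, 0.8877)–(-0.178522, -0.549417, 0.8877)  len=0.3570
  (v10,v11,v2) [--+] → (0.467359, -0.339575, 0.8877)–(0.178522, -0.549417, 0.8877)  len=0.3570
  (v11,v1,v2) [--+] → (0.577674, 0, 0.8877)–(0.467359, -0.339575, 0.8877)  len=0.3570

Chained into 1 loop(s):
  loop 1: 10 segments, perimeter = 3.5703
Total perimeter = 3.570


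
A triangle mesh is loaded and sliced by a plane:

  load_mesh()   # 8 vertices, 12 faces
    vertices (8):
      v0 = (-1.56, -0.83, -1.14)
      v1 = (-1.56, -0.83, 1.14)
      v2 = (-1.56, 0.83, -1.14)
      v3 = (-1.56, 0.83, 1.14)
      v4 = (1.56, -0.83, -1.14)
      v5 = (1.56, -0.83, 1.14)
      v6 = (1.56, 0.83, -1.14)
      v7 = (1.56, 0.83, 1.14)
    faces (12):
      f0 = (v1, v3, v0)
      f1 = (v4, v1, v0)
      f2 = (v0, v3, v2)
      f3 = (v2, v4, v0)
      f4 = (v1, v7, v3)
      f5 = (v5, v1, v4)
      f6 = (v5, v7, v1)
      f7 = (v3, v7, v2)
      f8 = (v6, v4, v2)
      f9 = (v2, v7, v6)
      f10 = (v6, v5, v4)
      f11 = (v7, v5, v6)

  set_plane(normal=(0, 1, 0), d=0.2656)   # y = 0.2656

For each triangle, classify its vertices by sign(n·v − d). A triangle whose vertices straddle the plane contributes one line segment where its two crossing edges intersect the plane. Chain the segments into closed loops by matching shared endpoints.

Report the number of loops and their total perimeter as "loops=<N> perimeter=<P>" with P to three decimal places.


Straddling triangles (8 of 12):
  (v1,v3,v0) [-+-] → (-1.56, 0.2656, 1.14)–(-1.56, 0.2656, 0.3648)  len=0.7752
  (v0,v3,v2) [-++] → (-1.56, 0.2656, 0.3648)–(-1.56, 0.2656, -1.14)  len=1.5048
  (v2,v4,v0) [+--] → (-0.4992, 0.2656, -1.14)–(-1.56, 0.2656, -1.14)  len=1.0608
  (v1,v7,v3) [-++] → (0.4992, 0.2656, 1.14)–(-1.56, 0.2656, 1.14)  len=2.0592
  (v5,v7,v1) [-+-] → (1.56, 0.2656, 1.14)–(0.4992, 0.2656, 1.14)  len=1.0608
  (v6,v4,v2) [+-+] → (1.56, 0.2656, -1.14)–(-0.4992, 0.2656, -1.14)  len=2.0592
  (v6,v5,v4) [+--] → (1.56, 0.2656, -0.3648)–(1.56, 0.2656, -1.14)  len=0.7752
  (v7,v5,v6) [+-+] → (1.56, 0.2656, 1.14)–(1.56, 0.2656, -0.3648)  len=1.5048

Chained into 1 loop(s):
  loop 1: 8 segments, perimeter = 10.8000
Total perimeter = 10.800

loops=1 perimeter=10.800


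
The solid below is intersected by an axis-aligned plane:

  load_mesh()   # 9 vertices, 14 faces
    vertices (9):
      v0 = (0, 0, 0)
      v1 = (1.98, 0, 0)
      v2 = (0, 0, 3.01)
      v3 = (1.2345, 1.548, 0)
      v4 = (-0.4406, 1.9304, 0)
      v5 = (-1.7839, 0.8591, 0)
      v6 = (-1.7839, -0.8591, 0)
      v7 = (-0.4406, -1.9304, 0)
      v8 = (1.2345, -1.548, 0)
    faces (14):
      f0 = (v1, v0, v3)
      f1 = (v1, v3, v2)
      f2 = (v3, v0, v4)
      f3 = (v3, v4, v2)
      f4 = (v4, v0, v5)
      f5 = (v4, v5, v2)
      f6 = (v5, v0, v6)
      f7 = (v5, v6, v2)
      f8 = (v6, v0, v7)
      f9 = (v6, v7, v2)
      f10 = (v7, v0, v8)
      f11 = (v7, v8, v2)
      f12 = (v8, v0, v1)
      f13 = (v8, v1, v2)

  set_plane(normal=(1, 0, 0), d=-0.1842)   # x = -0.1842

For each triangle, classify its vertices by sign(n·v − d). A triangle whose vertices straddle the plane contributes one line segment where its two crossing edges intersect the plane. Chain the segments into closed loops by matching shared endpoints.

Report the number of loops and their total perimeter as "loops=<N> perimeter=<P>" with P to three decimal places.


Straddling triangles (10 of 14):
  (v3,v0,v4) [++-] → (-0.1842, 0.807035, 0)–(-0.1842, 1.87187, 0)  len=1.0648
  (v3,v4,v2) [+-+] → (-0.1842, 1.87187, 0)–(-0.1842, 0.807035, 1.75162)  len=2.0499
  (v4,v0,v5) [-+-] → (-0.1842, 0.807035, 0)–(-0.1842, 0.088708, 0)  len=0.7183
  (v4,v5,v2) [--+] → (-0.1842, 0.088708, 2.6992)–(-0.1842, 0.807035, 1.75162)  len=1.1891
  (v5,v0,v6) [-+-] → (-0.1842, 0.088708, 0)–(-0.1842, -0.088708, 0)  len=0.1774
  (v5,v6,v2) [--+] → (-0.1842, -0.088708, 2.6992)–(-0.1842, 0.088708, 2.6992)  len=0.1774
  (v6,v0,v7) [-+-] → (-0.1842, -0.088708, 0)–(-0.1842, -0.807035, 0)  len=0.7183
  (v6,v7,v2) [--+] → (-0.1842, -0.807035, 1.75162)–(-0.1842, -0.088708, 2.6992)  len=1.1891
  (v7,v0,v8) [-++] → (-0.1842, -0.807035, 0)–(-0.1842, -1.87187, 0)  len=1.0648
  (v7,v8,v2) [-++] → (-0.1842, -1.87187, 0)–(-0.1842, -0.807035, 1.75162)  len=2.0499

Chained into 1 loop(s):
  loop 1: 10 segments, perimeter = 10.3991
Total perimeter = 10.399

loops=1 perimeter=10.399


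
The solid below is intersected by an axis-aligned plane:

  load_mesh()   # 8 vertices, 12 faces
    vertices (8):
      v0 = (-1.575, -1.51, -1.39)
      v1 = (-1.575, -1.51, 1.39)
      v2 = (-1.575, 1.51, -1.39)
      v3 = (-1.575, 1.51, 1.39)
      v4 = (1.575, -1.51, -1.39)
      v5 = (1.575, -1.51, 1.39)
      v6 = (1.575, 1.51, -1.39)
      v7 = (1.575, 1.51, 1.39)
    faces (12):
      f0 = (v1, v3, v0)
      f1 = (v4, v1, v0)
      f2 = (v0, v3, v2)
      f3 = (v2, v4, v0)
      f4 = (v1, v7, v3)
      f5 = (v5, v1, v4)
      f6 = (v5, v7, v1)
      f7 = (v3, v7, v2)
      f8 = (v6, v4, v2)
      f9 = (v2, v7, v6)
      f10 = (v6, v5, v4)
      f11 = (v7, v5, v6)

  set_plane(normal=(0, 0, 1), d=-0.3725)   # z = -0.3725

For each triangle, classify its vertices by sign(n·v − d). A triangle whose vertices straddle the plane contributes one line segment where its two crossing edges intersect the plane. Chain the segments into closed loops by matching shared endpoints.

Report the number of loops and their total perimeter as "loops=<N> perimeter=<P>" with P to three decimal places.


loops=1 perimeter=12.340

Straddling triangles (8 of 12):
  (v1,v3,v0) [++-] → (-1.575, -0.404658, -0.3725)–(-1.575, -1.51, -0.3725)  len=1.1053
  (v4,v1,v0) [-+-] → (0.422077, -1.51, -0.3725)–(-1.575, -1.51, -0.3725)  len=1.9971
  (v0,v3,v2) [-+-] → (-1.575, -0.404658, -0.3725)–(-1.575, 1.51, -0.3725)  len=1.9147
  (v5,v1,v4) [++-] → (0.422077, -1.51, -0.3725)–(1.575, -1.51, -0.3725)  len=1.1529
  (v3,v7,v2) [++-] → (-0.422077, 1.51, -0.3725)–(-1.575, 1.51, -0.3725)  len=1.1529
  (v2,v7,v6) [-+-] → (-0.422077, 1.51, -0.3725)–(1.575, 1.51, -0.3725)  len=1.9971
  (v6,v5,v4) [-+-] → (1.575, 0.404658, -0.3725)–(1.575, -1.51, -0.3725)  len=1.9147
  (v7,v5,v6) [++-] → (1.575, 0.404658, -0.3725)–(1.575, 1.51, -0.3725)  len=1.1053

Chained into 1 loop(s):
  loop 1: 8 segments, perimeter = 12.3400
Total perimeter = 12.340


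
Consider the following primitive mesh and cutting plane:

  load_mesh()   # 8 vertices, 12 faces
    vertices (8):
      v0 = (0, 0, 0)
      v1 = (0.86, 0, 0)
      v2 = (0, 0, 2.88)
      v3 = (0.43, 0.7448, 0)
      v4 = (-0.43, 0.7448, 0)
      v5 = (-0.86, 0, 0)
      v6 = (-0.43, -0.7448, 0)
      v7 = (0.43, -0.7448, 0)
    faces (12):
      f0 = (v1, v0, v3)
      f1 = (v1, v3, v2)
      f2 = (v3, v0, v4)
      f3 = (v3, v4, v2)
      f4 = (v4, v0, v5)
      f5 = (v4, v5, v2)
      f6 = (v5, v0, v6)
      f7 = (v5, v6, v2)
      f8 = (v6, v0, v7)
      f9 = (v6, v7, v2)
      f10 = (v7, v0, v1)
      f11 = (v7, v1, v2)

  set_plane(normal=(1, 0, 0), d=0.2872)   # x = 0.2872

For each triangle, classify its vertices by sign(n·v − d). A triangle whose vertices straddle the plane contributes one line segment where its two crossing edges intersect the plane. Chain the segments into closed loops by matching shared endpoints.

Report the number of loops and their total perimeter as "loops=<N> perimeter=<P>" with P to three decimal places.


loops=1 perimeter=5.631

Straddling triangles (8 of 12):
  (v1,v0,v3) [+-+] → (0.2872, 0, 0)–(0.2872, 0.497457, 0)  len=0.4975
  (v1,v3,v2) [++-] → (0.2872, 0.497457, 0.956428)–(0.2872, 0, 1.91821)  len=1.0828
  (v3,v0,v4) [+--] → (0.2872, 0.497457, 0)–(0.2872, 0.7448, 0)  len=0.2473
  (v3,v4,v2) [+--] → (0.2872, 0.7448, 0)–(0.2872, 0.497457, 0.956428)  len=0.9879
  (v6,v0,v7) [--+] → (0.2872, -0.497457, 0)–(0.2872, -0.7448, 0)  len=0.2473
  (v6,v7,v2) [-+-] → (0.2872, -0.7448, 0)–(0.2872, -0.497457, 0.956428)  len=0.9879
  (v7,v0,v1) [+-+] → (0.2872, -0.497457, 0)–(0.2872, 0, 0)  len=0.4975
  (v7,v1,v2) [++-] → (0.2872, 0, 1.91821)–(0.2872, -0.497457, 0.956428)  len=1.0828

Chained into 1 loop(s):
  loop 1: 8 segments, perimeter = 5.6310
Total perimeter = 5.631


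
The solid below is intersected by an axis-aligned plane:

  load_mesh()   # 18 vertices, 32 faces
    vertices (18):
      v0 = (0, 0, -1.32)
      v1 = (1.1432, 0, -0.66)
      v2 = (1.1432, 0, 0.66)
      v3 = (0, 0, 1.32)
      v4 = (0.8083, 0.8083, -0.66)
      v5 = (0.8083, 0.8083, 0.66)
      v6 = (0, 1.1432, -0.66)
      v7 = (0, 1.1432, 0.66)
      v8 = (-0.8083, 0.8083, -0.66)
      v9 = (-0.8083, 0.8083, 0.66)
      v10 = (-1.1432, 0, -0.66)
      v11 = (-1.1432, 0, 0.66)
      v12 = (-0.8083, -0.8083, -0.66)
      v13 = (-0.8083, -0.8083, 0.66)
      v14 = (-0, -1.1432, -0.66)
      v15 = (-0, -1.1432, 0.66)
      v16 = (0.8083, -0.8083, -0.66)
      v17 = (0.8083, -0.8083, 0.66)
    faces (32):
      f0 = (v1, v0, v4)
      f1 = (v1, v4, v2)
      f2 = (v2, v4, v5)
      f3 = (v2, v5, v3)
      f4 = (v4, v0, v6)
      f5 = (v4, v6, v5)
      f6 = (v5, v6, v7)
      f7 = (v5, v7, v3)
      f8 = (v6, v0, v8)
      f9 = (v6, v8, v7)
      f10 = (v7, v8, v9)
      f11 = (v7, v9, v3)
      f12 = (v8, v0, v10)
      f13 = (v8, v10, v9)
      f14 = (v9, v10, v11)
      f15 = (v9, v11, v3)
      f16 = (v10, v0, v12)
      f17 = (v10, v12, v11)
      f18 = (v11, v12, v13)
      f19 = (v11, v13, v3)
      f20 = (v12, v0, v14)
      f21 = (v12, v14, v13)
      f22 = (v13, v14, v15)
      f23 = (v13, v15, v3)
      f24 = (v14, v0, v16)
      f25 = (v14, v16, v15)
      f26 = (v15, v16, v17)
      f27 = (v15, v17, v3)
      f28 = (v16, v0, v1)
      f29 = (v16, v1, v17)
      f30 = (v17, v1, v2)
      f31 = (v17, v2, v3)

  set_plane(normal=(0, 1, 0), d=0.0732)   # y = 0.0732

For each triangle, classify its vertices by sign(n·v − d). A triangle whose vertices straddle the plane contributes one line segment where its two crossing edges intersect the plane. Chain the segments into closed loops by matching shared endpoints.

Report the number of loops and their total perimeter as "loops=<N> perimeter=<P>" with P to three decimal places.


Straddling triangles (12 of 32):
  (v1,v0,v4) [--+] → (0.0732, 0.0732, -1.26023)–(1.11287, 0.0732, -0.66)  len=1.2005
  (v1,v4,v2) [-+-] → (1.11287, 0.0732, -0.66)–(1.11287, 0.0732, 0.54046)  len=1.2005
  (v2,v4,v5) [-++] → (1.11287, 0.0732, 0.54046)–(1.11287, 0.0732, 0.66)  len=0.1195
  (v2,v5,v3) [-+-] → (1.11287, 0.0732, 0.66)–(0.0732, 0.0732, 1.26023)  len=1.2005
  (v4,v0,v6) [+-+] → (0.0732, 0.0732, -1.26023)–(0, 0.0732, -1.27774)  len=0.0753
  (v5,v7,v3) [++-] → (0, 0.0732, 1.27774)–(0.0732, 0.0732, 1.26023)  len=0.0753
  (v6,v0,v8) [+-+] → (0, 0.0732, -1.27774)–(-0.0732, 0.0732, -1.26023)  len=0.0753
  (v7,v9,v3) [++-] → (-0.0732, 0.0732, 1.26023)–(0, 0.0732, 1.27774)  len=0.0753
  (v8,v0,v10) [+--] → (-0.0732, 0.0732, -1.26023)–(-1.11287, 0.0732, -0.66)  len=1.2005
  (v8,v10,v9) [+-+] → (-1.11287, 0.0732, -0.66)–(-1.11287, 0.0732, -0.54046)  len=0.1195
  (v9,v10,v11) [+--] → (-1.11287, 0.0732, -0.54046)–(-1.11287, 0.0732, 0.66)  len=1.2005
  (v9,v11,v3) [+--] → (-1.11287, 0.0732, 0.66)–(-0.0732, 0.0732, 1.26023)  len=1.2005

Chained into 1 loop(s):
  loop 1: 12 segments, perimeter = 7.7430
Total perimeter = 7.743

loops=1 perimeter=7.743


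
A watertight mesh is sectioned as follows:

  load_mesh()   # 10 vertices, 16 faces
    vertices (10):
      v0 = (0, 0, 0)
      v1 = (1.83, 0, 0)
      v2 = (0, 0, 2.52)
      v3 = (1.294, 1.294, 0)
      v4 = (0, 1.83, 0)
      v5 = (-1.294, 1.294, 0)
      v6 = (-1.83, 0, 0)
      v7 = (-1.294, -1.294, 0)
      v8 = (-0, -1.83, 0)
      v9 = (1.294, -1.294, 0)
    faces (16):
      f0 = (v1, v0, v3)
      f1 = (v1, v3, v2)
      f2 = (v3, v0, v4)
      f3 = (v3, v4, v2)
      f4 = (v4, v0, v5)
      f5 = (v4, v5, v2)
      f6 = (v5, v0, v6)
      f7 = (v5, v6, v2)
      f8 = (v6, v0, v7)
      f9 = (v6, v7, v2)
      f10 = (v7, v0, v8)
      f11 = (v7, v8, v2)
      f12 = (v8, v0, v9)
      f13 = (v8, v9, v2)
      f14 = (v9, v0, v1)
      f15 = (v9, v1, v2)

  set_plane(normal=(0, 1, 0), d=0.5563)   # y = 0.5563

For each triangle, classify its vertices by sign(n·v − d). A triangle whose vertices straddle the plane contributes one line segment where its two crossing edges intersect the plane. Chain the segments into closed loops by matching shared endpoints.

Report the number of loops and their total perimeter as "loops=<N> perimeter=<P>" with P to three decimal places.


loops=1 perimeter=8.031

Straddling triangles (8 of 16):
  (v1,v0,v3) [--+] → (0.5563, 0.5563, 0)–(1.59957, 0.5563, 0)  len=1.0433
  (v1,v3,v2) [-+-] → (1.59957, 0.5563, 0)–(0.5563, 0.5563, 1.43663)  len=1.7755
  (v3,v0,v4) [+-+] → (0.5563, 0.5563, 0)–(0, 0.5563, 0)  len=0.5563
  (v3,v4,v2) [++-] → (0, 0.5563, 1.75395)–(0.5563, 0.5563, 1.43663)  len=0.6404
  (v4,v0,v5) [+-+] → (0, 0.5563, 0)–(-0.5563, 0.5563, 0)  len=0.5563
  (v4,v5,v2) [++-] → (-0.5563, 0.5563, 1.43663)–(0, 0.5563, 1.75395)  len=0.6404
  (v5,v0,v6) [+--] → (-0.5563, 0.5563, 0)–(-1.59957, 0.5563, 0)  len=1.0433
  (v5,v6,v2) [+--] → (-1.59957, 0.5563, 0)–(-0.5563, 0.5563, 1.43663)  len=1.7755

Chained into 1 loop(s):
  loop 1: 8 segments, perimeter = 8.0310
Total perimeter = 8.031


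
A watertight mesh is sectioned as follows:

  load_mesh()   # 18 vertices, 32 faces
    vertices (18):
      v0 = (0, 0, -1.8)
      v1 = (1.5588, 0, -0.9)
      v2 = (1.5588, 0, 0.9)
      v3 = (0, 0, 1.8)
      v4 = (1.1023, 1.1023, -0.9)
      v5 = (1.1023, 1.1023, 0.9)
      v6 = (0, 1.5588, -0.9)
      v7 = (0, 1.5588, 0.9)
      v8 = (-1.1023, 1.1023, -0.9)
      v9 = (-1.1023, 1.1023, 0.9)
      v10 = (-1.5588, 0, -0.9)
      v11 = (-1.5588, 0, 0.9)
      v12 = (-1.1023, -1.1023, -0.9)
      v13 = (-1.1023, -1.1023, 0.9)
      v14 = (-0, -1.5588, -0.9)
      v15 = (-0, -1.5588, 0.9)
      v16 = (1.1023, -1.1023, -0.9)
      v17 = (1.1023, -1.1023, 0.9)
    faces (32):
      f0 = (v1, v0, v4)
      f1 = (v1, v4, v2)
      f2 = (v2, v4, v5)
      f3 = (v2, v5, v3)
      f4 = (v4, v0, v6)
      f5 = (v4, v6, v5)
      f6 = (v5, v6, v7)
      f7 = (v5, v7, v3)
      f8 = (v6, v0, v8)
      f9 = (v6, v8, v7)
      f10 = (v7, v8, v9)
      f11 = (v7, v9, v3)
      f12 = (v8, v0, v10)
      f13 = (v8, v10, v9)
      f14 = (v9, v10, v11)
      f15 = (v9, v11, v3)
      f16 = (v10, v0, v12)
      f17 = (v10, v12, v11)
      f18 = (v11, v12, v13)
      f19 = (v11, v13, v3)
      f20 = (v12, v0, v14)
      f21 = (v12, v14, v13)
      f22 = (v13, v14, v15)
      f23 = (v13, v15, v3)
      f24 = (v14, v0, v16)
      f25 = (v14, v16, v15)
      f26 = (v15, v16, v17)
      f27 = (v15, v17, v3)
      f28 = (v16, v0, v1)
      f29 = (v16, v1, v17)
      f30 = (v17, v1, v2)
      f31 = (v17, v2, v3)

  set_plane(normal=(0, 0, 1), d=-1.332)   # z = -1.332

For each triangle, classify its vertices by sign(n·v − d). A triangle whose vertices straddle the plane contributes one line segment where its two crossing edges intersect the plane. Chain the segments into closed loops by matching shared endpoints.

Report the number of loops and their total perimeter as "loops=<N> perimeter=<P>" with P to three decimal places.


Straddling triangles (8 of 32):
  (v1,v0,v4) [+-+] → (0.810576, 0, -1.332)–(0.573196, 0.573196, -1.332)  len=0.6204
  (v4,v0,v6) [+-+] → (0.573196, 0.573196, -1.332)–(0, 0.810576, -1.332)  len=0.6204
  (v6,v0,v8) [+-+] → (0, 0.810576, -1.332)–(-0.573196, 0.573196, -1.332)  len=0.6204
  (v8,v0,v10) [+-+] → (-0.573196, 0.573196, -1.332)–(-0.810576, 0, -1.332)  len=0.6204
  (v10,v0,v12) [+-+] → (-0.810576, 0, -1.332)–(-0.573196, -0.573196, -1.332)  len=0.6204
  (v12,v0,v14) [+-+] → (-0.573196, -0.573196, -1.332)–(0, -0.810576, -1.332)  len=0.6204
  (v14,v0,v16) [+-+] → (0, -0.810576, -1.332)–(0.573196, -0.573196, -1.332)  len=0.6204
  (v16,v0,v1) [+-+] → (0.573196, -0.573196, -1.332)–(0.810576, 0, -1.332)  len=0.6204

Chained into 1 loop(s):
  loop 1: 8 segments, perimeter = 4.9632
Total perimeter = 4.963

loops=1 perimeter=4.963


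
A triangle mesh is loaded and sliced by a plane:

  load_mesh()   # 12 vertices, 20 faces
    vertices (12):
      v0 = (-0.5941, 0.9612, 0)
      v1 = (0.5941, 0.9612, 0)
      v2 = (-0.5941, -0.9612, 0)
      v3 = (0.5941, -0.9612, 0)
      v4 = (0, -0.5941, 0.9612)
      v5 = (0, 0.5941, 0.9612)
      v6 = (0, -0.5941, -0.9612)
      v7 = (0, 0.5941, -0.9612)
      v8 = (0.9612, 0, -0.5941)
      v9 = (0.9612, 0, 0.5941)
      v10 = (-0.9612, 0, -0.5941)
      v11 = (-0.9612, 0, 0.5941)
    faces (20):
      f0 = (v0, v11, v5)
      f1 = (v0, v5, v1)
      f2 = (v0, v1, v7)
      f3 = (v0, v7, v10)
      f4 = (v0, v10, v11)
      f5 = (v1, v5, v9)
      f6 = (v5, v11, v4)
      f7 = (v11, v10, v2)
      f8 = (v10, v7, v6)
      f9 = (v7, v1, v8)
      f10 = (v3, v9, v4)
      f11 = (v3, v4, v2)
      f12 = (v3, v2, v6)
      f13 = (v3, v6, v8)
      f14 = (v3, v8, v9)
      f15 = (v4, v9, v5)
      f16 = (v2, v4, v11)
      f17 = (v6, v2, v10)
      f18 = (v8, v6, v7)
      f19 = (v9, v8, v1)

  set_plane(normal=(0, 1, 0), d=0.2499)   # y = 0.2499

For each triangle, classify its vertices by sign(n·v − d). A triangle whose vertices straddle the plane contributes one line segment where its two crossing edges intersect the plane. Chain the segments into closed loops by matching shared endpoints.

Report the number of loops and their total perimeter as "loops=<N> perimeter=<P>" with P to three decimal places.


Straddling triangles (10 of 20):
  (v0,v11,v5) [+-+] → (-0.865759, 0.2499, 0.439641)–(-0.556884, 0.2499, 0.748516)  len=0.4368
  (v0,v7,v10) [++-] → (-0.556884, 0.2499, -0.748516)–(-0.865759, 0.2499, -0.439641)  len=0.4368
  (v0,v10,v11) [+--] → (-0.865759, 0.2499, -0.439641)–(-0.865759, 0.2499, 0.439641)  len=0.8793
  (v1,v5,v9) [++-] → (0.556884, 0.2499, 0.748516)–(0.865759, 0.2499, 0.439641)  len=0.4368
  (v5,v11,v4) [+--] → (-0.556884, 0.2499, 0.748516)–(0, 0.2499, 0.9612)  len=0.5961
  (v10,v7,v6) [-+-] → (-0.556884, 0.2499, -0.748516)–(0, 0.2499, -0.9612)  len=0.5961
  (v7,v1,v8) [++-] → (0.865759, 0.2499, -0.439641)–(0.556884, 0.2499, -0.748516)  len=0.4368
  (v4,v9,v5) [--+] → (0.556884, 0.2499, 0.748516)–(0, 0.2499, 0.9612)  len=0.5961
  (v8,v6,v7) [--+] → (0, 0.2499, -0.9612)–(0.556884, 0.2499, -0.748516)  len=0.5961
  (v9,v8,v1) [--+] → (0.865759, 0.2499, -0.439641)–(0.865759, 0.2499, 0.439641)  len=0.8793

Chained into 1 loop(s):
  loop 1: 10 segments, perimeter = 5.8903
Total perimeter = 5.890

loops=1 perimeter=5.890


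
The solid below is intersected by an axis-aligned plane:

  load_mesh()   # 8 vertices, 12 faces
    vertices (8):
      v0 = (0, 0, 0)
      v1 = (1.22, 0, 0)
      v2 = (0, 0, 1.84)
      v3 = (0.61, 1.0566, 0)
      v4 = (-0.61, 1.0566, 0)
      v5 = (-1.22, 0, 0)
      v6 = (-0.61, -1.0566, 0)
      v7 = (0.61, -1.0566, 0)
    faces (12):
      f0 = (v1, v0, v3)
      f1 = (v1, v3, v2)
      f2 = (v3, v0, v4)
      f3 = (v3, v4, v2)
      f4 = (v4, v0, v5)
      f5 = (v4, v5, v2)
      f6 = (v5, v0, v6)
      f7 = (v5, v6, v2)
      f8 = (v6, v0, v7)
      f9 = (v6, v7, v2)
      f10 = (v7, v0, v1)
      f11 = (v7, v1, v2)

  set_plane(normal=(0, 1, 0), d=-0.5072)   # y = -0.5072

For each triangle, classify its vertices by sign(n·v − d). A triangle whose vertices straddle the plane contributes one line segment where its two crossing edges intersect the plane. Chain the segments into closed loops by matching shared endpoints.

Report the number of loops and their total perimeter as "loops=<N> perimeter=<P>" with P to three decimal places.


loops=1 perimeter=4.736

Straddling triangles (6 of 12):
  (v5,v0,v6) [++-] → (-0.292818, -0.5072, 0)–(-0.927182, -0.5072, 0)  len=0.6344
  (v5,v6,v2) [+-+] → (-0.927182, -0.5072, 0)–(-0.292818, -0.5072, 0.956744)  len=1.1479
  (v6,v0,v7) [-+-] → (-0.292818, -0.5072, 0)–(0.292818, -0.5072, 0)  len=0.5856
  (v6,v7,v2) [--+] → (0.292818, -0.5072, 0.956744)–(-0.292818, -0.5072, 0.956744)  len=0.5856
  (v7,v0,v1) [-++] → (0.292818, -0.5072, 0)–(0.927182, -0.5072, 0)  len=0.6344
  (v7,v1,v2) [-++] → (0.927182, -0.5072, 0)–(0.292818, -0.5072, 0.956744)  len=1.1479

Chained into 1 loop(s):
  loop 1: 6 segments, perimeter = 4.7359
Total perimeter = 4.736
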